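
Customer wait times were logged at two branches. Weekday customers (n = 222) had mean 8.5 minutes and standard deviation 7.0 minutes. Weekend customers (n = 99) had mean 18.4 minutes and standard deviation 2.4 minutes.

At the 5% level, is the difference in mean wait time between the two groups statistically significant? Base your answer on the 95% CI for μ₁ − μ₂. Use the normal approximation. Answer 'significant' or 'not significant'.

significant

Per-group SEs: s₁/√n₁ = 7.0/√222 = 0.4698, s₂/√n₂ = 2.4/√99 = 0.2412.
Unpooled SE of the difference: √(0.22071204 + 0.05817744) = 0.5281.
Margin of error = z* · SE = 1.960 × 0.5281 = 1.0351.
x̄₁ − x̄₂ = 8.5 − 18.4 = -9.9000.
CI: -9.9000 ± 1.0351 = (-10.9351, -8.8649).
The interval (-10.9351, -8.8649) does not contain 0, so the difference is significant.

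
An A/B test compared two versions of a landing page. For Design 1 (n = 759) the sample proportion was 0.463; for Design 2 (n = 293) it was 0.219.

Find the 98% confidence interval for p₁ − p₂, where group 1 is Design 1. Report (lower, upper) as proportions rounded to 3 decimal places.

SE₁ = √(p̂₁(1−p̂₁)/n₁) = √(0.4630·0.5370/759) = 0.01810; SE₂ = √(0.2190·0.7810/293) = 0.02416.
Independent samples: SE of the difference = √(SE₁² + SE₂²) = √(0.00032761 + 0.0005837056) = 0.03019.
z* for 98% confidence is 2.326, so the margin of error is 2.326 × 0.03019 = 0.07022.
Point estimate p̂₁ − p̂₂ = 0.4630 − 0.2190 = 0.2440.
0.2440 ± 0.07022 → (0.174, 0.314).

(0.174, 0.314)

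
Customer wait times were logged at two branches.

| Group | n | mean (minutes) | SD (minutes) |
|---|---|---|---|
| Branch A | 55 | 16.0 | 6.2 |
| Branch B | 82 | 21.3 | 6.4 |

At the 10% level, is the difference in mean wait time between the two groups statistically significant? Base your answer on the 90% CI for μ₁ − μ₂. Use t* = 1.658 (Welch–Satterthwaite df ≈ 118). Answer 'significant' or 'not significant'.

significant

Per-group SEs: s₁/√n₁ = 6.2/√55 = 0.8360, s₂/√n₂ = 6.4/√82 = 0.7068.
Unpooled SE of the difference: √(0.698896 + 0.49956624) = 1.0947.
Margin of error = t* · SE = 1.658 × 1.0947 = 1.8150.
x̄₁ − x̄₂ = 16.0 − 21.3 = -5.3000.
CI: -5.3000 ± 1.8150 = (-7.1150, -3.4850).
The interval (-7.1150, -3.4850) does not contain 0, so the difference is significant.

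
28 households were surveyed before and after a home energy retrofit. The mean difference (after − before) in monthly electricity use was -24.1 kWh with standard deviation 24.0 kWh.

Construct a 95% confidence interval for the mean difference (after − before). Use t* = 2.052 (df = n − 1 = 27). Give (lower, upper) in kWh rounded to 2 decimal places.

(-33.41, -14.79)

This is a matched-pairs design, so SE = s_d/√n = 24.0/√28 = 4.5356.
Margin = 2.052 × 4.5356 = 9.3071; the interval is -24.1 ± 9.3071 = (-33.41, -14.79).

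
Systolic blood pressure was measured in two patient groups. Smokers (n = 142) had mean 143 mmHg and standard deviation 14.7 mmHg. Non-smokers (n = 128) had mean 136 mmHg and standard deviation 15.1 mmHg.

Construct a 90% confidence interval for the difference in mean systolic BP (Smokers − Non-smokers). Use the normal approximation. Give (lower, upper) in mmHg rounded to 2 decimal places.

Standard errors of each mean: 14.7/√142 = 1.2336 and 15.1/√128 = 1.3347.
SE(x̄₁ − x̄₂) = √(1.2336² + 1.3347²) = 1.8175 for independent samples with unequal variances.
With z* = 1.645, the margin is 1.645 × 1.8175 = 2.9898.
x̄₁ − x̄₂ = 143 − 136 = 7.0000; the interval is 7.0000 ± 2.9898 = (4.01, 9.99).

(4.01, 9.99)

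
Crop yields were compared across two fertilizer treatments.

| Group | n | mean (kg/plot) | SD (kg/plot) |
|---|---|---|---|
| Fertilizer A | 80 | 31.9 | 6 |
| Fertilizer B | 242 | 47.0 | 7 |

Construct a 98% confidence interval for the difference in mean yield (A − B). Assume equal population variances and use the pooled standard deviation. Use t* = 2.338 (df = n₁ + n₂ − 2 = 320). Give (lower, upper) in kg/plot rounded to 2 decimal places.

Pooled variance s_p² = [79·6² + 241·7²] / (80+242−2) = 45.7906, so s_p = 6.7669.
SE_diff = s_p·√(1/n₁ + 1/n₂) = 6.7669·√(1/80 + 1/242) = 0.8727.
t* = 2.338; margin = 2.338 × 0.8727 = 2.0404.
Difference = 31.9 − 47.0 = -15.1000.
-15.1000 ± 2.0404 → (-17.14, -13.06).

(-17.14, -13.06)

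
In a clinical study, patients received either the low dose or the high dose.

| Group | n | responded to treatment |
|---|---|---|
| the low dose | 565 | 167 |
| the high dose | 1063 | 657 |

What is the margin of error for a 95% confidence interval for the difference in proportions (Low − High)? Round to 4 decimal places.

0.0476

p̂₁ = 167/565 = 0.2956 and p̂₂ = 657/1063 = 0.6181.
SE₁ = √(p̂₁(1−p̂₁)/n₁) = √(0.2956·0.7044/565) = 0.01920; SE₂ = √(0.6181·0.3819/1063) = 0.01490.
Independent samples: SE of the difference = √(SE₁² + SE₂²) = √(0.00036864 + 0.00022201) = 0.02430.
z* for 95% confidence is 1.960, so the margin of error is 1.960 × 0.02430 = 0.04763.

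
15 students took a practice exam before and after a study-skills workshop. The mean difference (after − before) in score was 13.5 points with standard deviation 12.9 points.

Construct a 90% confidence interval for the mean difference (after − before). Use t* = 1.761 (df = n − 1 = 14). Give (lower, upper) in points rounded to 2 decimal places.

This is a matched-pairs design, so SE = s_d/√n = 12.9/√15 = 3.3308.
Margin = 1.761 × 3.3308 = 5.8655; the interval is 13.5 ± 5.8655 = (7.63, 19.37).

(7.63, 19.37)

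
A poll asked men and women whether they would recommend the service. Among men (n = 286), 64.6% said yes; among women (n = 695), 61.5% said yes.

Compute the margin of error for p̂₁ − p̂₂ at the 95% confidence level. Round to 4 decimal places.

0.0662

The two standard errors are √(0.6460×0.3540/286) = 0.02828 and √(0.6150×0.3850/695) = 0.01846.
Because the samples are independent, SE_diff = √(0.02828² + 0.01846²) = 0.03377.
Using z* = 1.960 for 95%, ME = 1.960 × 0.03377 = 0.06619.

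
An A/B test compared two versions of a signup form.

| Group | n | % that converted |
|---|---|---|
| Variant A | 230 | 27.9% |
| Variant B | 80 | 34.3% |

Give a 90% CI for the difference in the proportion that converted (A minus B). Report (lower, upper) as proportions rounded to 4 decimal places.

(-0.1639, 0.0359)

The two standard errors are √(0.2790×0.7210/230) = 0.02957 and √(0.3430×0.6570/80) = 0.05307.
Because the samples are independent, SE_diff = √(0.02957² + 0.05307²) = 0.06075.
Using z* = 1.645 for 90%, ME = 1.645 × 0.06075 = 0.09993.
p̂₁ − p̂₂ = -0.0640; interval -0.0640 ± 0.09993 gives (-0.1639, 0.0359).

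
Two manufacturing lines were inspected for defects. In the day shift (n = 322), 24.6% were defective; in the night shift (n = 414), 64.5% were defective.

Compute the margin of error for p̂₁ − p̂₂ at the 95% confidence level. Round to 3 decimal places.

0.066

The two standard errors are √(0.2460×0.7540/322) = 0.02400 and √(0.6450×0.3550/414) = 0.02352.
Because the samples are independent, SE_diff = √(0.02400² + 0.02352²) = 0.03360.
Using z* = 1.960 for 95%, ME = 1.960 × 0.03360 = 0.06586.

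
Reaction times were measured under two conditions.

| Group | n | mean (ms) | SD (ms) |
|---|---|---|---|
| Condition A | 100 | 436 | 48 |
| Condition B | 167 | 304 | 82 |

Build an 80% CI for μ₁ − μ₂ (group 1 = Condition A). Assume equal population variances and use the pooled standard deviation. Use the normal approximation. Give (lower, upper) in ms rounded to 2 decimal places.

(120.45, 143.55)

s_p = √[((n₁−1)s₁² + (n₂−1)s₂²)/(n₁+n₂−2)] = √[(99·48² + 166·82²)/265] = 71.2233.
SE = 71.2233·√(1/100 + 1/167) = 9.0057.
With z* = 1.282, margin = 1.282 × 9.0057 = 11.5453.
x̄₁ − x̄₂ = 436 − 304 = 132.0000; interval 132.0000 ± 11.5453 = (120.45, 143.55).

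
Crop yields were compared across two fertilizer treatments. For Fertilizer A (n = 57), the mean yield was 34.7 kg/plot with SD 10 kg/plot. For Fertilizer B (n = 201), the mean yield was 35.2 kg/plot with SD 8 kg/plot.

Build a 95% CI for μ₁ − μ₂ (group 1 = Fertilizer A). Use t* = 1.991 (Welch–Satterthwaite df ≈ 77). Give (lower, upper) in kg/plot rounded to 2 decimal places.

(-3.37, 2.37)

Per-group SEs: s₁/√n₁ = 10/√57 = 1.3245, s₂/√n₂ = 8/√201 = 0.5643.
Unpooled SE of the difference: √(1.75430025 + 0.31843449) = 1.4397.
Margin of error = t* · SE = 1.991 × 1.4397 = 2.8664.
x̄₁ − x̄₂ = 34.7 − 35.2 = -0.5000.
CI: -0.5000 ± 2.8664 = (-3.37, 2.37).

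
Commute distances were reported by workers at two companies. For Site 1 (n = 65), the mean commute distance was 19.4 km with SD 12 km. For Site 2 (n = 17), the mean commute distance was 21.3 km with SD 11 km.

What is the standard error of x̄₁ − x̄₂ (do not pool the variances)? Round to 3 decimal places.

3.055

SE₁ = s₁/√n₁ = 12/√65 = 1.4884; SE₂ = 11/√17 = 2.6679.
Independent samples, unequal variances: SE_diff = √(SE₁² + SE₂²) = √(2.21533456 + 7.11769041) = 3.0550.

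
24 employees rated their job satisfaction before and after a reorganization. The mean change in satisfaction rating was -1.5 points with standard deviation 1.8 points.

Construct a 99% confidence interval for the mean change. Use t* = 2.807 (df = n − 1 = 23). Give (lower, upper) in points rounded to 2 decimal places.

(-2.53, -0.47)

This is a matched-pairs design, so SE = s_d/√n = 1.8/√24 = 0.3674.
Margin = 2.807 × 0.3674 = 1.0313; the interval is -1.5 ± 1.0313 = (-2.53, -0.47).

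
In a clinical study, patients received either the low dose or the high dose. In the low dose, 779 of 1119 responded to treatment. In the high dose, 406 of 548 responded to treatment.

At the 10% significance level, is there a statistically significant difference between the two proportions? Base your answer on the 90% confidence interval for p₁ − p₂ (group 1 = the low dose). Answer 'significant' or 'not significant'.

significant

Sample proportions: 779/1119 = 0.6962, 406/548 = 0.7409.
Each SE is √(p̂(1−p̂)/n): √(0.6962·0.3038/1119) = 0.01375 and √(0.7409·0.2591/548) = 0.01872.
SE(p̂₁ − p̂₂) = √(SE₁² + SE₂²) = √(0.0001890625 + 0.0003504384) = 0.02323, since the two samples are independent.
At 90% confidence z* = 1.645; margin = 1.645 × 0.02323 = 0.03821.
The difference is 0.6962 − 0.7409 = -0.0447, so the interval is -0.0447 ± 0.03821 = (-0.08291, -0.00649).
The interval (-0.08291, -0.00649) does not contain 0, so the difference is significant.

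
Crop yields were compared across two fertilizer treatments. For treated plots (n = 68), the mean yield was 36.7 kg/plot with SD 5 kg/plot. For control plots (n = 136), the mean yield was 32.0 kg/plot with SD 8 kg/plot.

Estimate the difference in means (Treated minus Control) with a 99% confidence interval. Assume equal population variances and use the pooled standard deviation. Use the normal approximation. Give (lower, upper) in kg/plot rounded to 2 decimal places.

(1.97, 7.43)

s_p = √[((n₁−1)s₁² + (n₂−1)s₂²)/(n₁+n₂−2)] = √[(67·5² + 135·8²)/202] = 7.1459.
SE = 7.1459·√(1/68 + 1/136) = 1.0613.
With z* = 2.576, margin = 2.576 × 1.0613 = 2.7339.
x̄₁ − x̄₂ = 36.7 − 32.0 = 4.7000; interval 4.7000 ± 2.7339 = (1.97, 7.43).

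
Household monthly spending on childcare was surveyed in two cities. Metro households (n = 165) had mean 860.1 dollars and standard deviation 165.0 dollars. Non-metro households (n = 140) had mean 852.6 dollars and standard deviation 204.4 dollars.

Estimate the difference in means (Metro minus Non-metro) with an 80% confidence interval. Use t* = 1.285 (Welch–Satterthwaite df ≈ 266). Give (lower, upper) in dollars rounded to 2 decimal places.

(-20.16, 35.16)

SE₁ = s₁/√n₁ = 165.0/√165 = 12.8452; SE₂ = 204.4/√140 = 17.2750.
Independent samples, unequal variances: SE_diff = √(SE₁² + SE₂²) = √(164.99916304 + 298.425625) = 21.5273.
t* = 1.285, so margin of error = 1.285 × 21.5273 = 27.6626.
Difference in means = 860.1 − 852.6 = 7.5000.
7.5000 ± 27.6626 → (-20.16, 35.16).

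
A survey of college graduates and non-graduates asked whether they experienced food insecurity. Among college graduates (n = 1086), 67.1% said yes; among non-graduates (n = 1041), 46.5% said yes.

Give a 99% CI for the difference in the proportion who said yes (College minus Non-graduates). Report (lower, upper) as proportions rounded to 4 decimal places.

Each SE is √(p̂(1−p̂)/n): √(0.6710·0.3290/1086) = 0.01426 and √(0.4650·0.5350/1041) = 0.01546.
SE(p̂₁ − p̂₂) = √(SE₁² + SE₂²) = √(0.0002033476 + 0.0002390116) = 0.02103, since the two samples are independent.
At 99% confidence z* = 2.576; margin = 2.576 × 0.02103 = 0.05417.
The difference is 0.6710 − 0.4650 = 0.2060, so the interval is 0.2060 ± 0.05417 = (0.1518, 0.2602).

(0.1518, 0.2602)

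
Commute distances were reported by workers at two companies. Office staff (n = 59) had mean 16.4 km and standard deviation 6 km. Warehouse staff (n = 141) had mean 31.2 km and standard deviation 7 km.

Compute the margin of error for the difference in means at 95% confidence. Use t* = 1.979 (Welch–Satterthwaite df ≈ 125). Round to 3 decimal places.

Per-group SEs: s₁/√n₁ = 6/√59 = 0.7811, s₂/√n₂ = 7/√141 = 0.5895.
Unpooled SE of the difference: √(0.61011721 + 0.34751025) = 0.9786.
Margin of error = t* · SE = 1.979 × 0.9786 = 1.9366.

1.937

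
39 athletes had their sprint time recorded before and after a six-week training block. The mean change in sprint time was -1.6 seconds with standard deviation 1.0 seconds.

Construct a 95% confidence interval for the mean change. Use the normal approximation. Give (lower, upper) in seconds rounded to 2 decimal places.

(-1.91, -1.29)

Paired design: SE = s_d/√n = 1.0/√39 = 0.1601.
z* = 1.960; margin of error = 1.960 × 0.1601 = 0.3138.
-1.6 ± 0.3138 → (-1.91, -1.29).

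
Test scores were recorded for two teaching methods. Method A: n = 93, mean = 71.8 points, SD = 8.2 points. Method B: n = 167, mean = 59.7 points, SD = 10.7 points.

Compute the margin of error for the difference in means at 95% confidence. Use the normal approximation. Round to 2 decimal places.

SE₁ = s₁/√n₁ = 8.2/√93 = 0.8503; SE₂ = 10.7/√167 = 0.8280.
Independent samples, unequal variances: SE_diff = √(SE₁² + SE₂²) = √(0.72301009 + 0.685584) = 1.1868.
z* = 1.960, so margin of error = 1.960 × 1.1868 = 2.3261.

2.33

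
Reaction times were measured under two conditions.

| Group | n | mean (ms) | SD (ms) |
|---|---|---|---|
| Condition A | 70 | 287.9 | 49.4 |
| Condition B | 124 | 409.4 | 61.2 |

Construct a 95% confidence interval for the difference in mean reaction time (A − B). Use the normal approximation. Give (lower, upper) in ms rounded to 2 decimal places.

SE₁ = s₁/√n₁ = 49.4/√70 = 5.9044; SE₂ = 61.2/√124 = 5.4959.
Independent samples, unequal variances: SE_diff = √(SE₁² + SE₂²) = √(34.86193936 + 30.20491681) = 8.0664.
z* = 1.960, so margin of error = 1.960 × 8.0664 = 15.8101.
Difference in means = 287.9 − 409.4 = -121.5000.
-121.5000 ± 15.8101 → (-137.31, -105.69).

(-137.31, -105.69)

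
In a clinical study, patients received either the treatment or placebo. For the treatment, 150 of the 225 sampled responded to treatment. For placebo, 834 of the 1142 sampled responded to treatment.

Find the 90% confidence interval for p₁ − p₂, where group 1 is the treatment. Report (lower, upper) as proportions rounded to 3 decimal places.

(-0.120, -0.008)

First, p̂₁ = 150/225 = 0.6667; p̂₂ = 834/1142 = 0.7303.
The two standard errors are √(0.6667×0.3333/225) = 0.03143 and √(0.7303×0.2697/1142) = 0.01313.
Because the samples are independent, SE_diff = √(0.03143² + 0.01313²) = 0.03406.
Using z* = 1.645 for 90%, ME = 1.645 × 0.03406 = 0.05603.
p̂₁ − p̂₂ = -0.0636; interval -0.0636 ± 0.05603 gives (-0.120, -0.008).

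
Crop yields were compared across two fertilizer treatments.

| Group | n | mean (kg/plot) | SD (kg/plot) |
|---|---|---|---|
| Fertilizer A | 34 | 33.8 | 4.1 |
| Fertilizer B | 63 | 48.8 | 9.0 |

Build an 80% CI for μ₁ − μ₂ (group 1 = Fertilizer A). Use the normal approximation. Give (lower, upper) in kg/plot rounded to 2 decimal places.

Per-group SEs: s₁/√n₁ = 4.1/√34 = 0.7031, s₂/√n₂ = 9.0/√63 = 1.1339.
Unpooled SE of the difference: √(0.49434961 + 1.28572921) = 1.3342.
Margin of error = z* · SE = 1.282 × 1.3342 = 1.7104.
x̄₁ − x̄₂ = 33.8 − 48.8 = -15.0000.
CI: -15.0000 ± 1.7104 = (-16.71, -13.29).

(-16.71, -13.29)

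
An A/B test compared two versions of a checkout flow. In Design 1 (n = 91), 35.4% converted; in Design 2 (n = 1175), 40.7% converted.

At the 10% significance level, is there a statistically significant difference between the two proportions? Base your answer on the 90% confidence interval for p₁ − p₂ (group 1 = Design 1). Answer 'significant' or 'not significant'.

SE₁ = √(p̂₁(1−p̂₁)/n₁) = √(0.3540·0.6460/91) = 0.05013; SE₂ = √(0.4070·0.5930/1175) = 0.01433.
Independent samples: SE of the difference = √(SE₁² + SE₂²) = √(0.0025130169 + 0.0002053489) = 0.05214.
z* for 90% confidence is 1.645, so the margin of error is 1.645 × 0.05214 = 0.08577.
Point estimate p̂₁ − p̂₂ = 0.3540 − 0.4070 = -0.0530.
-0.0530 ± 0.08577 → (-0.13877, 0.03277).
The interval (-0.13877, 0.03277) contains 0, so the difference is not significant.

not significant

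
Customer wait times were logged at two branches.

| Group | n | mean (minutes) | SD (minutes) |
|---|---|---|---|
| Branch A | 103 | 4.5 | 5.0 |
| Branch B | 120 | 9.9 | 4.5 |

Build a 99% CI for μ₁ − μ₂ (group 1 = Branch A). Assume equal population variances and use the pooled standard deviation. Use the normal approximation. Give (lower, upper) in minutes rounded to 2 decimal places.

(-7.04, -3.76)

s_p = √[((n₁−1)s₁² + (n₂−1)s₂²)/(n₁+n₂−2)] = √[(102·5.0² + 119·4.5²)/221] = 4.7373.
SE = 4.7373·√(1/103 + 1/120) = 0.6363.
With z* = 2.576, margin = 2.576 × 0.6363 = 1.6391.
x̄₁ − x̄₂ = 4.5 − 9.9 = -5.4000; interval -5.4000 ± 1.6391 = (-7.04, -3.76).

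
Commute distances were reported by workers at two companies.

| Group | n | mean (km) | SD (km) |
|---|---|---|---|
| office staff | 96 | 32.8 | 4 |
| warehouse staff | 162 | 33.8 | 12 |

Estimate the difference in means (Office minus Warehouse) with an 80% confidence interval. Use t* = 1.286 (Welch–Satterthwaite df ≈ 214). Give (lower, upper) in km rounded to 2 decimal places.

(-2.32, 0.32)

Per-group SEs: s₁/√n₁ = 4/√96 = 0.4082, s₂/√n₂ = 12/√162 = 0.9428.
Unpooled SE of the difference: √(0.16662724 + 0.88887184) = 1.0274.
Margin of error = t* · SE = 1.286 × 1.0274 = 1.3212.
x̄₁ − x̄₂ = 32.8 − 33.8 = -1.0000.
CI: -1.0000 ± 1.3212 = (-2.32, 0.32).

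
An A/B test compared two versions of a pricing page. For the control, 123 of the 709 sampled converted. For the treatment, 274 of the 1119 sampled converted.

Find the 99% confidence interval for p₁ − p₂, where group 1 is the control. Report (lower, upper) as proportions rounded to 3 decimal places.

(-0.121, -0.022)

p̂₁ = 123/709 = 0.1735 and p̂₂ = 274/1119 = 0.2449.
SE₁ = √(p̂₁(1−p̂₁)/n₁) = √(0.1735·0.8265/709) = 0.01422; SE₂ = √(0.2449·0.7551/1119) = 0.01286.
Independent samples: SE of the difference = √(SE₁² + SE₂²) = √(0.0002022084 + 0.0001653796) = 0.01917.
z* for 99% confidence is 2.576, so the margin of error is 2.576 × 0.01917 = 0.04938.
Point estimate p̂₁ − p̂₂ = 0.1735 − 0.2449 = -0.0714.
-0.0714 ± 0.04938 → (-0.121, -0.022).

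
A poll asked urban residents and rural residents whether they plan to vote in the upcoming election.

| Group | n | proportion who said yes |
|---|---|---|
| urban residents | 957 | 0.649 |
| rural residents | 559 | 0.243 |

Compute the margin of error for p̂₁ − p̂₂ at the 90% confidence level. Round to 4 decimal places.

SE₁ = √(p̂₁(1−p̂₁)/n₁) = √(0.6490·0.3510/957) = 0.01543; SE₂ = √(0.2430·0.7570/559) = 0.01814.
Independent samples: SE of the difference = √(SE₁² + SE₂²) = √(0.0002380849 + 0.0003290596) = 0.02381.
z* for 90% confidence is 1.645, so the margin of error is 1.645 × 0.02381 = 0.03917.

0.0392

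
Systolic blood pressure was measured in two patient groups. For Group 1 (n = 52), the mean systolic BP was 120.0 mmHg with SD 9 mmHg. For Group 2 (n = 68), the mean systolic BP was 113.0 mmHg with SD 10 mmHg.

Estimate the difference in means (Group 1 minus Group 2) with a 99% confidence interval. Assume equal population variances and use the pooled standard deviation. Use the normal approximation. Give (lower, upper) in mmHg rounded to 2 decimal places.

(2.45, 11.55)

s_p = √[((n₁−1)s₁² + (n₂−1)s₂²)/(n₁+n₂−2)] = √[(51·9² + 67·10²)/118] = 9.5806.
SE = 9.5806·√(1/52 + 1/68) = 1.7649.
With z* = 2.576, margin = 2.576 × 1.7649 = 4.5464.
x̄₁ − x̄₂ = 120.0 − 113.0 = 7.0000; interval 7.0000 ± 4.5464 = (2.45, 11.55).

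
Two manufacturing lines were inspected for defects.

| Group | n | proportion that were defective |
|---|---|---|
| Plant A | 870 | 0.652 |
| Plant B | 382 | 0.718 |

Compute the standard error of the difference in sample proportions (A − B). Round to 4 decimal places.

Each SE is √(p̂(1−p̂)/n): √(0.6520·0.3480/870) = 0.01615 and √(0.7180·0.2820/382) = 0.02302.
SE(p̂₁ − p̂₂) = √(SE₁² + SE₂²) = √(0.0002608225 + 0.0005299204) = 0.02812, since the two samples are independent.

0.0281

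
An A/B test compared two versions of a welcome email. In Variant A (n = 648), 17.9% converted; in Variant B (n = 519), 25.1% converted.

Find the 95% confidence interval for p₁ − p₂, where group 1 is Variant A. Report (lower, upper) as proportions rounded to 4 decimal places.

The two standard errors are √(0.1790×0.8210/648) = 0.01506 and √(0.2510×0.7490/519) = 0.01903.
Because the samples are independent, SE_diff = √(0.01506² + 0.01903²) = 0.02427.
Using z* = 1.960 for 95%, ME = 1.960 × 0.02427 = 0.04757.
p̂₁ − p̂₂ = -0.0720; interval -0.0720 ± 0.04757 gives (-0.1196, -0.0244).

(-0.1196, -0.0244)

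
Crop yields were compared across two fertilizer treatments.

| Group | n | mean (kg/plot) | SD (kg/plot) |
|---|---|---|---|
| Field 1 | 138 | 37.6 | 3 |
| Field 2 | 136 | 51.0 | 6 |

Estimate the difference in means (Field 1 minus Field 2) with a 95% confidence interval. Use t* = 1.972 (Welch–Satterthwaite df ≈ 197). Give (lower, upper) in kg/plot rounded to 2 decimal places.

(-14.53, -12.27)

Per-group SEs: s₁/√n₁ = 3/√138 = 0.2554, s₂/√n₂ = 6/√136 = 0.5145.
Unpooled SE of the difference: √(0.06522916 + 0.26471025) = 0.5744.
Margin of error = t* · SE = 1.972 × 0.5744 = 1.1327.
x̄₁ − x̄₂ = 37.6 − 51.0 = -13.4000.
CI: -13.4000 ± 1.1327 = (-14.53, -12.27).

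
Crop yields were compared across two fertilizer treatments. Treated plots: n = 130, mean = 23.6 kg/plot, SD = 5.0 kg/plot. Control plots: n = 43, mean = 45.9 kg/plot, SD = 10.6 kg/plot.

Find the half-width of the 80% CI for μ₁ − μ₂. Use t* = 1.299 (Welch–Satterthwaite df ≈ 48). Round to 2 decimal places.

Per-group SEs: s₁/√n₁ = 5.0/√130 = 0.4385, s₂/√n₂ = 10.6/√43 = 1.6165.
Unpooled SE of the difference: √(0.19228225 + 2.61307225) = 1.6749.
Margin of error = t* · SE = 1.299 × 1.6749 = 2.1757.

2.18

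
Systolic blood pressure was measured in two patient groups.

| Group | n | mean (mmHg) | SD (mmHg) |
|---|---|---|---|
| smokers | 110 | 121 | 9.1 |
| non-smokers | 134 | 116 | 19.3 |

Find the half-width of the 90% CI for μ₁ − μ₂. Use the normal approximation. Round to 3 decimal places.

Standard errors of each mean: 9.1/√110 = 0.8677 and 19.3/√134 = 1.6673.
SE(x̄₁ − x̄₂) = √(0.8677² + 1.6673²) = 1.8796 for independent samples with unequal variances.
With z* = 1.645, the margin is 1.645 × 1.8796 = 3.0919.

3.092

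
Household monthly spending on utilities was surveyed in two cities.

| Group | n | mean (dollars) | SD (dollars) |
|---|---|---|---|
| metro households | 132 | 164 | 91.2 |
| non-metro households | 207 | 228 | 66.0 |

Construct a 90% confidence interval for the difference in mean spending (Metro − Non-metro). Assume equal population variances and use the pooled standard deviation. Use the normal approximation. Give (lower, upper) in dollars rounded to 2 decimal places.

Pooled variance s_p² = [131·91.2² + 206·66.0²] / (132+207−2) = 5895.9069, so s_p = 76.7848.
SE_diff = s_p·√(1/n₁ + 1/n₂) = 76.7848·√(1/132 + 1/207) = 8.5527.
z* = 1.645; margin = 1.645 × 8.5527 = 14.0692.
Difference = 164 − 228 = -64.0000.
-64.0000 ± 14.0692 → (-78.07, -49.93).

(-78.07, -49.93)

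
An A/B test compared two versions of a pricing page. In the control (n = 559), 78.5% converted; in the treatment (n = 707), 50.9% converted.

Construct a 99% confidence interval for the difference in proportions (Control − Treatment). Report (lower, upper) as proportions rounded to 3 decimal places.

(0.210, 0.342)

Each SE is √(p̂(1−p̂)/n): √(0.7850·0.2150/559) = 0.01738 and √(0.5090·0.4910/707) = 0.01880.
SE(p̂₁ − p̂₂) = √(SE₁² + SE₂²) = √(0.0003020644 + 0.00035344) = 0.02560, since the two samples are independent.
At 99% confidence z* = 2.576; margin = 2.576 × 0.02560 = 0.06595.
The difference is 0.7850 − 0.5090 = 0.2760, so the interval is 0.2760 ± 0.06595 = (0.210, 0.342).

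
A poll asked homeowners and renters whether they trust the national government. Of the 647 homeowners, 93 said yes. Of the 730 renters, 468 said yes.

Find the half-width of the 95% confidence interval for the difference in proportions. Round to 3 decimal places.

0.044

p̂₁ = 93/647 = 0.1437 and p̂₂ = 468/730 = 0.6411.
SE₁ = √(p̂₁(1−p̂₁)/n₁) = √(0.1437·0.8563/647) = 0.01379; SE₂ = √(0.6411·0.3589/730) = 0.01775.
Independent samples: SE of the difference = √(SE₁² + SE₂²) = √(0.0001901641 + 0.0003150625) = 0.02248.
z* for 95% confidence is 1.960, so the margin of error is 1.960 × 0.02248 = 0.04406.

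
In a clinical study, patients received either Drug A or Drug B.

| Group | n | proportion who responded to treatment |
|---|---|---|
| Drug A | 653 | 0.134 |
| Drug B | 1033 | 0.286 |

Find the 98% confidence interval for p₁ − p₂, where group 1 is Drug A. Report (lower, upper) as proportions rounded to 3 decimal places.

SE₁ = √(p̂₁(1−p̂₁)/n₁) = √(0.1340·0.8660/653) = 0.01333; SE₂ = √(0.2860·0.7140/1033) = 0.01406.
Independent samples: SE of the difference = √(SE₁² + SE₂²) = √(0.0001776889 + 0.0001976836) = 0.01937.
z* for 98% confidence is 2.326, so the margin of error is 2.326 × 0.01937 = 0.04505.
Point estimate p̂₁ − p̂₂ = 0.1340 − 0.2860 = -0.1520.
-0.1520 ± 0.04505 → (-0.197, -0.107).

(-0.197, -0.107)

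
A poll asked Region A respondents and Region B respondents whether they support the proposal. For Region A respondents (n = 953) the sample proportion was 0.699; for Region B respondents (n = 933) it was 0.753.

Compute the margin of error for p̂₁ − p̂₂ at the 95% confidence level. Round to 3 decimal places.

The two standard errors are √(0.6990×0.3010/953) = 0.01486 and √(0.7530×0.2470/933) = 0.01412.
Because the samples are independent, SE_diff = √(0.01486² + 0.01412²) = 0.02050.
Using z* = 1.960 for 95%, ME = 1.960 × 0.02050 = 0.04018.

0.040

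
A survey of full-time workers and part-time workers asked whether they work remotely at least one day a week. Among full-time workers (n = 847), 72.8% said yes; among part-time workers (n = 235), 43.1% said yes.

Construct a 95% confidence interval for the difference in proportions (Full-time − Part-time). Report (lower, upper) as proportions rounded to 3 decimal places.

(0.227, 0.367)

SE₁ = √(p̂₁(1−p̂₁)/n₁) = √(0.7280·0.2720/847) = 0.01529; SE₂ = √(0.4310·0.5690/235) = 0.03230.
Independent samples: SE of the difference = √(SE₁² + SE₂²) = √(0.0002337841 + 0.00104329) = 0.03574.
z* for 95% confidence is 1.960, so the margin of error is 1.960 × 0.03574 = 0.07005.
Point estimate p̂₁ − p̂₂ = 0.7280 − 0.4310 = 0.2970.
0.2970 ± 0.07005 → (0.227, 0.367).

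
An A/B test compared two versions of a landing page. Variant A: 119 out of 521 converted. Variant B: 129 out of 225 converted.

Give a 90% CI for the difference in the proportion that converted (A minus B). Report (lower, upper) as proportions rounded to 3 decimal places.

p̂₁ = 119/521 = 0.2284 and p̂₂ = 129/225 = 0.5733.
SE₁ = √(p̂₁(1−p̂₁)/n₁) = √(0.2284·0.7716/521) = 0.01839; SE₂ = √(0.5733·0.4267/225) = 0.03297.
Independent samples: SE of the difference = √(SE₁² + SE₂²) = √(0.0003381921 + 0.0010870209) = 0.03775.
z* for 90% confidence is 1.645, so the margin of error is 1.645 × 0.03775 = 0.06210.
Point estimate p̂₁ − p̂₂ = 0.2284 − 0.5733 = -0.3449.
-0.3449 ± 0.06210 → (-0.407, -0.283).

(-0.407, -0.283)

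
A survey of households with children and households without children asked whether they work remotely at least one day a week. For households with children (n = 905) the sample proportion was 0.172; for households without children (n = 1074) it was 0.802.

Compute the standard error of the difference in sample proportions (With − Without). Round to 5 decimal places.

Each SE is √(p̂(1−p̂)/n): √(0.1720·0.8280/905) = 0.01254 and √(0.8020·0.1980/1074) = 0.01216.
SE(p̂₁ − p̂₂) = √(SE₁² + SE₂²) = √(0.0001572516 + 0.0001478656) = 0.01747, since the two samples are independent.

0.01747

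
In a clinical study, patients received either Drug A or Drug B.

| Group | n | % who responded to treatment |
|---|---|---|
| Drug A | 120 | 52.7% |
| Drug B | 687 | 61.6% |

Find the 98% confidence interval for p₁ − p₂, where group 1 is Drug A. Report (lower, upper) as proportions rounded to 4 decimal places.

(-0.2035, 0.0255)

SE₁ = √(p̂₁(1−p̂₁)/n₁) = √(0.5270·0.4730/120) = 0.04558; SE₂ = √(0.6160·0.3840/687) = 0.01856.
Independent samples: SE of the difference = √(SE₁² + SE₂²) = √(0.0020775364 + 0.0003444736) = 0.04921.
z* for 98% confidence is 2.326, so the margin of error is 2.326 × 0.04921 = 0.11446.
Point estimate p̂₁ − p̂₂ = 0.5270 − 0.6160 = -0.0890.
-0.0890 ± 0.11446 → (-0.2035, 0.0255).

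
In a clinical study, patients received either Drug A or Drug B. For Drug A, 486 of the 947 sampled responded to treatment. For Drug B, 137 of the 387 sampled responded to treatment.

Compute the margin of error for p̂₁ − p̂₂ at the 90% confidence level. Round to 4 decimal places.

Sample proportions: 486/947 = 0.5132, 137/387 = 0.3540.
Each SE is √(p̂(1−p̂)/n): √(0.5132·0.4868/947) = 0.01624 and √(0.3540·0.6460/387) = 0.02431.
SE(p̂₁ − p̂₂) = √(SE₁² + SE₂²) = √(0.0002637376 + 0.0005909761) = 0.02924, since the two samples are independent.
At 90% confidence z* = 1.645; margin = 1.645 × 0.02924 = 0.04810.

0.0481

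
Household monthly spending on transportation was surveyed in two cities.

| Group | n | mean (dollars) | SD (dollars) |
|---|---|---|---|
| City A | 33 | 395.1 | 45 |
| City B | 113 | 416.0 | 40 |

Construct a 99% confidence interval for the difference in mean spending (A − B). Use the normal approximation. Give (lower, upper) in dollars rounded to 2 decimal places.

Per-group SEs: s₁/√n₁ = 45/√33 = 7.8335, s₂/√n₂ = 40/√113 = 3.7629.
Unpooled SE of the difference: √(61.36372225 + 14.15941641) = 8.6904.
Margin of error = z* · SE = 2.576 × 8.6904 = 22.3865.
x̄₁ − x̄₂ = 395.1 − 416.0 = -20.9000.
CI: -20.9000 ± 22.3865 = (-43.29, 1.49).

(-43.29, 1.49)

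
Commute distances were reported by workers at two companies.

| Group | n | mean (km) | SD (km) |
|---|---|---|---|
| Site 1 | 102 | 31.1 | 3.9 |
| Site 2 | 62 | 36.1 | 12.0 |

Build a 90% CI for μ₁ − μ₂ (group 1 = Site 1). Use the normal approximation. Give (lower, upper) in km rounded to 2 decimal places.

Standard errors of each mean: 3.9/√102 = 0.3862 and 12.0/√62 = 1.5240.
SE(x̄₁ − x̄₂) = √(0.3862² + 1.5240²) = 1.5722 for independent samples with unequal variances.
With z* = 1.645, the margin is 1.645 × 1.5722 = 2.5863.
x̄₁ − x̄₂ = 31.1 − 36.1 = -5.0000; the interval is -5.0000 ± 2.5863 = (-7.59, -2.41).

(-7.59, -2.41)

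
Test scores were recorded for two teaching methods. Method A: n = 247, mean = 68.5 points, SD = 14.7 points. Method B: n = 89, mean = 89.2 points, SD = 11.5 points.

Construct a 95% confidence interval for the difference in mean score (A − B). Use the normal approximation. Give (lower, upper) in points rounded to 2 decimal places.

(-23.71, -17.69)

SE₁ = s₁/√n₁ = 14.7/√247 = 0.9353; SE₂ = 11.5/√89 = 1.2190.
Independent samples, unequal variances: SE_diff = √(SE₁² + SE₂²) = √(0.87478609 + 1.485961) = 1.5365.
z* = 1.960, so margin of error = 1.960 × 1.5365 = 3.0115.
Difference in means = 68.5 − 89.2 = -20.7000.
-20.7000 ± 3.0115 → (-23.71, -17.69).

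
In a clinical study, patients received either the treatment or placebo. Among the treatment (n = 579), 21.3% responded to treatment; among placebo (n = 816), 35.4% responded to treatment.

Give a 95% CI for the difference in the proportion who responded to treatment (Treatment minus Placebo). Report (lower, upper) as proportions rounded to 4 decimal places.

(-0.1878, -0.0942)

Each SE is √(p̂(1−p̂)/n): √(0.2130·0.7870/579) = 0.01702 and √(0.3540·0.6460/816) = 0.01674.
SE(p̂₁ − p̂₂) = √(SE₁² + SE₂²) = √(0.0002896804 + 0.0002802276) = 0.02387, since the two samples are independent.
At 95% confidence z* = 1.960; margin = 1.960 × 0.02387 = 0.04679.
The difference is 0.2130 − 0.3540 = -0.1410, so the interval is -0.1410 ± 0.04679 = (-0.1878, -0.0942).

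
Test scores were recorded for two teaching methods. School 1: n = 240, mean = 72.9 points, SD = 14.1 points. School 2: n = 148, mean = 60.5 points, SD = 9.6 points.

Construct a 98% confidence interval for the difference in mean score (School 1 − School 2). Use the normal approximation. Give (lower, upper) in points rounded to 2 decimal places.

(9.60, 15.20)

Per-group SEs: s₁/√n₁ = 14.1/√240 = 0.9102, s₂/√n₂ = 9.6/√148 = 0.7891.
Unpooled SE of the difference: √(0.82846404 + 0.62267881) = 1.2046.
Margin of error = z* · SE = 2.326 × 1.2046 = 2.8019.
x̄₁ − x̄₂ = 72.9 − 60.5 = 12.4000.
CI: 12.4000 ± 2.8019 = (9.60, 15.20).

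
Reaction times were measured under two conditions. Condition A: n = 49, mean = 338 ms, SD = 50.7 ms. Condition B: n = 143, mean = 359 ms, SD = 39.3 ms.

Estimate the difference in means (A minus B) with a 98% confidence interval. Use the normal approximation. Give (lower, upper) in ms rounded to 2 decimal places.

(-39.50, -2.50)

SE₁ = s₁/√n₁ = 50.7/√49 = 7.2429; SE₂ = 39.3/√143 = 3.2864.
Independent samples, unequal variances: SE_diff = √(SE₁² + SE₂²) = √(52.45960041 + 10.80042496) = 7.9536.
z* = 2.326, so margin of error = 2.326 × 7.9536 = 18.5001.
Difference in means = 338 − 359 = -21.0000.
-21.0000 ± 18.5001 → (-39.50, -2.50).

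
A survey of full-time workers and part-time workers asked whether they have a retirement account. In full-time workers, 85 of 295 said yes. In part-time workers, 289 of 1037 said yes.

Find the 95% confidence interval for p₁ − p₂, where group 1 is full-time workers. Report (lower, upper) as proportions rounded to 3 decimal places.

Sample proportions: 85/295 = 0.2881, 289/1037 = 0.2787.
Each SE is √(p̂(1−p̂)/n): √(0.2881·0.7119/295) = 0.02637 and √(0.2787·0.7213/1037) = 0.01392.
SE(p̂₁ − p̂₂) = √(SE₁² + SE₂²) = √(0.0006953769 + 0.0001937664) = 0.02982, since the two samples are independent.
At 95% confidence z* = 1.960; margin = 1.960 × 0.02982 = 0.05845.
The difference is 0.2881 − 0.2787 = 0.0094, so the interval is 0.0094 ± 0.05845 = (-0.049, 0.068).

(-0.049, 0.068)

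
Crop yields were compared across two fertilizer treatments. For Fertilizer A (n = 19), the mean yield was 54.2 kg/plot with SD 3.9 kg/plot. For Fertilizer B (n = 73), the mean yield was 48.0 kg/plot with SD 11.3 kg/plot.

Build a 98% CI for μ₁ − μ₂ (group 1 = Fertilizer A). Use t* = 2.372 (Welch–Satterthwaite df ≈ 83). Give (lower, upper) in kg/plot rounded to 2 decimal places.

SE₁ = s₁/√n₁ = 3.9/√19 = 0.8947; SE₂ = 11.3/√73 = 1.3226.
Independent samples, unequal variances: SE_diff = √(SE₁² + SE₂²) = √(0.80048809 + 1.74927076) = 1.5968.
t* = 2.372, so margin of error = 2.372 × 1.5968 = 3.7876.
Difference in means = 54.2 − 48.0 = 6.2000.
6.2000 ± 3.7876 → (2.41, 9.99).

(2.41, 9.99)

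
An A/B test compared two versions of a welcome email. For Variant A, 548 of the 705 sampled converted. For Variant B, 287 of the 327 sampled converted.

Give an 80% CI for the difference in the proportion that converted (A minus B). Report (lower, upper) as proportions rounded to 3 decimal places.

p̂₁ = 548/705 = 0.7773 and p̂₂ = 287/327 = 0.8777.
SE₁ = √(p̂₁(1−p̂₁)/n₁) = √(0.7773·0.2227/705) = 0.01567; SE₂ = √(0.8777·0.1223/327) = 0.01812.
Independent samples: SE of the difference = √(SE₁² + SE₂²) = √(0.0002455489 + 0.0003283344) = 0.02396.
z* for 80% confidence is 1.282, so the margin of error is 1.282 × 0.02396 = 0.03072.
Point estimate p̂₁ − p̂₂ = 0.7773 − 0.8777 = -0.1004.
-0.1004 ± 0.03072 → (-0.131, -0.070).

(-0.131, -0.070)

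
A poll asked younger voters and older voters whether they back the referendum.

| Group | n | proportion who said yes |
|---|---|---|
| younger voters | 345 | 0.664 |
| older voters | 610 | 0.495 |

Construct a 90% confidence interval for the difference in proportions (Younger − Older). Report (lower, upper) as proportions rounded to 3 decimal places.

(0.116, 0.222)

SE₁ = √(p̂₁(1−p̂₁)/n₁) = √(0.6640·0.3360/345) = 0.02543; SE₂ = √(0.4950·0.5050/610) = 0.02024.
Independent samples: SE of the difference = √(SE₁² + SE₂²) = √(0.0006466849 + 0.0004096576) = 0.03250.
z* for 90% confidence is 1.645, so the margin of error is 1.645 × 0.03250 = 0.05346.
Point estimate p̂₁ − p̂₂ = 0.6640 − 0.4950 = 0.1690.
0.1690 ± 0.05346 → (0.116, 0.222).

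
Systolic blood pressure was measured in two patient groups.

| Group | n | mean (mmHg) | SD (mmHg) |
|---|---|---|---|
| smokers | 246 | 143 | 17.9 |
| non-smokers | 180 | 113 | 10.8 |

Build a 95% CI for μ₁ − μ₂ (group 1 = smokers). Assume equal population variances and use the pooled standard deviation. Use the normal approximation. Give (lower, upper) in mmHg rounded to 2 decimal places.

(27.06, 32.94)

s_p = √[((n₁−1)s₁² + (n₂−1)s₂²)/(n₁+n₂−2)] = √[(245·17.9² + 179·10.8²)/424] = 15.3096.
SE = 15.3096·√(1/246 + 1/180) = 1.5016.
With z* = 1.960, margin = 1.960 × 1.5016 = 2.9431.
x̄₁ − x̄₂ = 143 − 113 = 30.0000; interval 30.0000 ± 2.9431 = (27.06, 32.94).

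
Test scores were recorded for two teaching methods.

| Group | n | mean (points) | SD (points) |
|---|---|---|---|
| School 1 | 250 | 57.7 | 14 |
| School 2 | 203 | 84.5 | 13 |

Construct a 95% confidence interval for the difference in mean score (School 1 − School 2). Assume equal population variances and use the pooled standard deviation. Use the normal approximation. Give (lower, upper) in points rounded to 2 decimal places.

s_p = √[((n₁−1)s₁² + (n₂−1)s₂²)/(n₁+n₂−2)] = √[(249·14² + 202·13²)/451] = 13.5612.
SE = 13.5612·√(1/250 + 1/203) = 1.2812.
With z* = 1.960, margin = 1.960 × 1.2812 = 2.5112.
x̄₁ − x̄₂ = 57.7 − 84.5 = -26.8000; interval -26.8000 ± 2.5112 = (-29.31, -24.29).

(-29.31, -24.29)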